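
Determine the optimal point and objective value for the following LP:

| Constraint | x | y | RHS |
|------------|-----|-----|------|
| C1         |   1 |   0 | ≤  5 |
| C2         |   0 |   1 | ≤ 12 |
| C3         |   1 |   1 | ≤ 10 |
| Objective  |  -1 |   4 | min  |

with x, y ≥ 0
Each vertex is the intersection of two constraint boundaries that also satisfies all remaining constraints:
  x = 0 and y = 0 → (0, 0)
  x = 5 and y = 0 → (5, 0)
  x = 5 and x + y = 10 → (5, 5)
  x + y = 10 and x = 0 → (0, 10)

Evaluating z = -x + 4y at each vertex:
  (0, 0): z = 0
  (5, 0): z = -5
  (5, 5): z = 15
  (0, 10): z = 40

The minimum is at (5, 0) with z = -5.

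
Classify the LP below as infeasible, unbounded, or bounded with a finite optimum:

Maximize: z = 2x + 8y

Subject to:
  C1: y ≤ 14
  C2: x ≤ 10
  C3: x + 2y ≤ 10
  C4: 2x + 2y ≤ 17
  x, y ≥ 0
The point (0, 5) satisfies every constraint, so the LP is feasible; the constraints give x ≤ 10 and y ≤ 14, which with x, y ≥ 0 keep the feasible region inside a bounded box. A feasible, bounded LP attains a finite optimum at a vertex.

Feasible with finite optimum z* = 40 at (0, 5).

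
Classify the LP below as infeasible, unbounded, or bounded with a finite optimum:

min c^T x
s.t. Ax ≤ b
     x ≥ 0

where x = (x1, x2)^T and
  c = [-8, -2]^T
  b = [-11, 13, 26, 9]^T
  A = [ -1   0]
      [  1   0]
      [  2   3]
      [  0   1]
The point (13, 0) satisfies every constraint, so the LP is feasible; the constraints give x1 ≤ 13 and x2 ≤ 9, which with x1, x2 ≥ 0 keep the feasible region inside a bounded box. A feasible, bounded LP attains a finite optimum at a vertex.

Evaluating z = -8x1 - 2x2 at each vertex:
  (11, 0): z = -88
  (13, 0): z = -104
  (11, 1.333): z = -90.67

Bounded optimum: z* = -104 at (13, 0).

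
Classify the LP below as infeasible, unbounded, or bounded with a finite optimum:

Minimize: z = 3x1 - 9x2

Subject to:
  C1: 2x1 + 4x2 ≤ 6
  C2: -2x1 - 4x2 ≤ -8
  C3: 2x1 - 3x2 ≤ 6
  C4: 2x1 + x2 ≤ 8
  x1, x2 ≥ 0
C1 requires 2x1 + 4x2 ≤ 6, while C2 (-2x1 - 4x2 ≤ -8) is equivalent to 2x1 + 4x2 ≥ 8. Together they would need 8 ≤ 2x1 + 4x2 ≤ 6, which is impossible since 8 > 6. No point satisfies all constraints.

The feasible region is empty; the LP is infeasible.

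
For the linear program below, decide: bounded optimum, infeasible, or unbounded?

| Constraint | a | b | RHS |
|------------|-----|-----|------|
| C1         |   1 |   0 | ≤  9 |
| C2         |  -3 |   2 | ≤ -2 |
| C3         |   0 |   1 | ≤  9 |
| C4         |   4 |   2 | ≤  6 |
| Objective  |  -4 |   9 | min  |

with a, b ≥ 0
The point (1.5, 0) satisfies every constraint, so the LP is feasible; the constraints give a ≤ 9 and b ≤ 9, which with a, b ≥ 0 keep the feasible region inside a bounded box. A feasible, bounded LP attains a finite optimum at a vertex.

Evaluating z = -4a + 9b at each vertex:
  (0.6667, 0): z = -2.667
  (1.5, 0): z = -6
  (1.143, 0.7143): z = 1.857

The LP has an optimal solution: (1.5, 0) with z = -6.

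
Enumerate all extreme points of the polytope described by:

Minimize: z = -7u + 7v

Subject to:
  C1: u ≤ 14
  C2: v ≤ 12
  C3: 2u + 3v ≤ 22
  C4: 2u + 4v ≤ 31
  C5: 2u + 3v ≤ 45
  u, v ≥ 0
Each vertex is the intersection of two constraint boundaries that also satisfies all remaining constraints:
  u = 0 and v = 0 → (0, 0)
  2u + 3v = 22 and v = 0 → (11, 0)
  2u + 3v = 22 and u = 0 → (0, 7.333)

Vertices: (0, 0), (11, 0), (0, 7.333)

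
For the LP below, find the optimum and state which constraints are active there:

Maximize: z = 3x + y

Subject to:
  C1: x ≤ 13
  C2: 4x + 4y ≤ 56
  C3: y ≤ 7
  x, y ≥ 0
Optimal: x = 13, y = 1
Binding: C1, C2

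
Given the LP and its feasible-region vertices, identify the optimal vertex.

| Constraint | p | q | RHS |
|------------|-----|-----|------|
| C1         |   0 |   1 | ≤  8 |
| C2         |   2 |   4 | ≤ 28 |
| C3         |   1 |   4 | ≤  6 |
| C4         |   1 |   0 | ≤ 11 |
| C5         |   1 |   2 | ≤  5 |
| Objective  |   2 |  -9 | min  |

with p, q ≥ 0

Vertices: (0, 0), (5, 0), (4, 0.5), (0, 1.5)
Evaluating z = 2p - 9q at each vertex:
  (0, 0): z = 0
  (5, 0): z = 10
  (4, 0.5): z = 3.5
  (0, 1.5): z = -13.5

The smallest value is z = -13.5, attained at (0, 1.5).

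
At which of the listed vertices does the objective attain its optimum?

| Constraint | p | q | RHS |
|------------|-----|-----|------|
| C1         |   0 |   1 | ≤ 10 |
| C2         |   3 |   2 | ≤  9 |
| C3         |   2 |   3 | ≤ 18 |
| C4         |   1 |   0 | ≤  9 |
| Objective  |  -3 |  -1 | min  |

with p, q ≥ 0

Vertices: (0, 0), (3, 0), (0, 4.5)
Evaluating z = -3p - q at each vertex:
  (0, 0): z = 0
  (3, 0): z = -9
  (0, 4.5): z = -4.5

The smallest value is z = -9, attained at (3, 0).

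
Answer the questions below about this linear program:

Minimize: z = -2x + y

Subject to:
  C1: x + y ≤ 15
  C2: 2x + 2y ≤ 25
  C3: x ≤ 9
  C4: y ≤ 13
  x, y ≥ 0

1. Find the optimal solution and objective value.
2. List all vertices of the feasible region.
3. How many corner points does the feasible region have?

1. x = 9, y = 0, z = -18
2. (0, 0), (9, 0), (9, 3.5), (0, 12.5)
3. 4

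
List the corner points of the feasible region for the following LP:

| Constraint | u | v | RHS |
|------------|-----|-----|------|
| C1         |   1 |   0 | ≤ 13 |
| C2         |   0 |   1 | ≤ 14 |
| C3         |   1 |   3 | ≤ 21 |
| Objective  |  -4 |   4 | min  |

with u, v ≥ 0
Each vertex is the intersection of two constraint boundaries that also satisfies all remaining constraints:
  u = 0 and v = 0 → (0, 0)
  u = 13 and v = 0 → (13, 0)
  u = 13 and u + 3v = 21 → (13, 2.667)
  u + 3v = 21 and u = 0 → (0, 7)

Vertices: (0, 0), (13, 0), (13, 2.667), (0, 7)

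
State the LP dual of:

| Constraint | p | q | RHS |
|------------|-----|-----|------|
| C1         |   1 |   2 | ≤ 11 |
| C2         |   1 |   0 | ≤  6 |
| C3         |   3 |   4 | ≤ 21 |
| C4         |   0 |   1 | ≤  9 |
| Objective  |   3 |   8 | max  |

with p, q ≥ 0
Minimize: z = 11y1 + 6y2 + 21y3 + 9y4

Subject to:
  C1: -y1 - y2 - 3y3 ≤ -3
  C2: -2y1 - 4y3 - y4 ≤ -8
  y1, y2, y3, y4 ≥ 0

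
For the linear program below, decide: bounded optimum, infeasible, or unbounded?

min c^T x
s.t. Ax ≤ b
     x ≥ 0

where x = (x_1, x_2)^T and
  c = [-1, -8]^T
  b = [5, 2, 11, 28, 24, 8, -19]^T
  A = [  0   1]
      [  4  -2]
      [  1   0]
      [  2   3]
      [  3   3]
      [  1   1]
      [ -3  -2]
The point (3, 5) satisfies every constraint, so the LP is feasible; the constraints give x_1 ≤ 11 and x_2 ≤ 5, which with x_1, x_2 ≥ 0 keep the feasible region inside a bounded box. A feasible, bounded LP attains a finite optimum at a vertex.

Evaluating z = -x_1 - 8x_2 at each vertex:
  (3, 5): z = -43

The LP has an optimal solution: (3, 5) with z = -43.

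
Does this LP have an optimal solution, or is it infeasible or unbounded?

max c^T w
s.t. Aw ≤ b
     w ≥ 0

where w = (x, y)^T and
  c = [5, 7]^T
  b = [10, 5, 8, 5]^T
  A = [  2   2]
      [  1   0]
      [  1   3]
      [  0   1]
The point (3.5, 1.5) satisfies every constraint, so the LP is feasible; the constraints give x ≤ 5 and y ≤ 5, which with x, y ≥ 0 keep the feasible region inside a bounded box. A feasible, bounded LP attains a finite optimum at a vertex.

Evaluating z = 5x + 7y at each vertex:
  (0, 0): z = 0
  (5, 0): z = 25
  (3.5, 1.5): z = 28
  (0, 2.667): z = 18.67

The LP has an optimal solution: (3.5, 1.5) with z = 28.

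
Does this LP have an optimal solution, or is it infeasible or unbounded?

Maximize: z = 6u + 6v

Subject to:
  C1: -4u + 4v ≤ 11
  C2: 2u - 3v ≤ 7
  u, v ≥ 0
Feasible point: (0, 0) satisfies every constraint, so the LP is feasible.
Direction d = (1, 1): for each constraint row a, a·d ≤ 0 —
  (-4)(1) + (4)(1) = 0 ≤ 0
  (2)(1) + (-3)(1) = -1 ≤ 0
and d ≥ 0, so (0, 0) + t·d stays feasible for every t ≥ 0. Along this ray z = 6u + 6v changes by 12 per unit t, so z → +∞.

Unbounded — the objective can increase without bound over the feasible region.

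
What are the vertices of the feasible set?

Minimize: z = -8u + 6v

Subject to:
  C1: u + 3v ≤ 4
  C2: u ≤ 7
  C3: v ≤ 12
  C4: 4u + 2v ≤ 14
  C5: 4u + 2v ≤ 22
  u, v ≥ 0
Each vertex is the intersection of two constraint boundaries that also satisfies all remaining constraints:
  u = 0 and v = 0 → (0, 0)
  4u + 2v = 14 and v = 0 → (3.5, 0)
  u + 3v = 4 and 4u + 2v = 14 → (3.4, 0.2)
  u + 3v = 4 and u = 0 → (0, 1.333)

Vertices: (0, 0), (3.5, 0), (3.4, 0.2), (0, 1.333)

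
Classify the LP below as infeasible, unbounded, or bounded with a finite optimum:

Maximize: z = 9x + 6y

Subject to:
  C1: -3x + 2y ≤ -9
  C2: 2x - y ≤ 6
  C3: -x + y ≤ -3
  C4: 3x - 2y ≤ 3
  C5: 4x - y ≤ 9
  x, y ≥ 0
C4 requires 3x - 2y ≤ 3, while C1 (-3x + 2y ≤ -9) is equivalent to 3x - 2y ≥ 9. Together they would need 9 ≤ 3x - 2y ≤ 3, which is impossible since 9 > 3. No point satisfies all constraints.

Infeasible: no point satisfies all constraints simultaneously.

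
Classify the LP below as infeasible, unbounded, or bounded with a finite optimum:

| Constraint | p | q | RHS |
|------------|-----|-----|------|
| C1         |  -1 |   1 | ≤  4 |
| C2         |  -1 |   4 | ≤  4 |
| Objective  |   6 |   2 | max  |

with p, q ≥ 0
Feasible point: (0, 0) satisfies every constraint, so the LP is feasible.
Direction d = (1, 0): for each constraint row a, a·d ≤ 0 —
  (-1)(1) + (1)(0) = -1 ≤ 0
  (-1)(1) + (4)(0) = -1 ≤ 0
and d ≥ 0, so (0, 0) + t·d stays feasible for every t ≥ 0. Along this ray z = 6p + 2q changes by 6 per unit t, so z → +∞.

Unbounded: there is a feasible ray along which z → +∞.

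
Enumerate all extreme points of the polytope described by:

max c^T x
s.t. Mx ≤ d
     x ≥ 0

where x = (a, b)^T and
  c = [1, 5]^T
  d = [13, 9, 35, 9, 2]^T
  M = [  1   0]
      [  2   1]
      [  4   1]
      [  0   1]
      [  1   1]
Each vertex is the intersection of two constraint boundaries that also satisfies all remaining constraints:
  a = 0 and b = 0 → (0, 0)
  a + b = 2 and b = 0 → (2, 0)
  a + b = 2 and a = 0 → (0, 2)

Vertices: (0, 0), (2, 0), (0, 2)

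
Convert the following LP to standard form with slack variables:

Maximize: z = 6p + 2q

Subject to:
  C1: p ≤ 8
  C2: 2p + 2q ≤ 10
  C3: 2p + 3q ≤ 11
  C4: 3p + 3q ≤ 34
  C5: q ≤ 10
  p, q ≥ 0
max z = 6p + 2q

s.t.
  p + s1 = 8
  2p + 2q + s2 = 10
  2p + 3q + s3 = 11
  3p + 3q + s4 = 34
  q + s5 = 10
  p, q, s1, s2, s3, s4, s5 ≥ 0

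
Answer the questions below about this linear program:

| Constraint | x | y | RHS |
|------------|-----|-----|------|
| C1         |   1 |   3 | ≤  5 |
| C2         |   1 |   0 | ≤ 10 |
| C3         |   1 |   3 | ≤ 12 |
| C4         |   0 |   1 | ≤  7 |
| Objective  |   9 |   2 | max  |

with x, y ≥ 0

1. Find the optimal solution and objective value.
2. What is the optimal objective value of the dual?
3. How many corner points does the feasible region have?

1. x = 5, y = 0, z = 45
2. 45 (by strong duality, equal to the primal optimum)
3. 3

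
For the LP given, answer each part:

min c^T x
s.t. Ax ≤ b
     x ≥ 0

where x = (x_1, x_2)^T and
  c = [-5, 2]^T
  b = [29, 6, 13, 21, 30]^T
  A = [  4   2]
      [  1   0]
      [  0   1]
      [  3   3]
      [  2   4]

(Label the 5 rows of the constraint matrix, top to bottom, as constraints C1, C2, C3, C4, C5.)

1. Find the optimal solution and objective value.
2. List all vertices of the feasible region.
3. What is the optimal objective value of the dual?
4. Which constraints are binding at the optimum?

1. x_1 = 6, x_2 = 0, z = -30
2. (0, 0), (6, 0), (6, 1), (0, 7)
3. -30 (by strong duality, equal to the primal optimum)
4. C2, x_2 ≥ 0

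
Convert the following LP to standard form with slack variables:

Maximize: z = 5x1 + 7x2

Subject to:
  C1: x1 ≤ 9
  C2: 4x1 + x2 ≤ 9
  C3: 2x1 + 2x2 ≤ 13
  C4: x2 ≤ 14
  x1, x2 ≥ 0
max z = 5x1 + 7x2

s.t.
  x1 + s1 = 9
  4x1 + x2 + s2 = 9
  2x1 + 2x2 + s3 = 13
  x2 + s4 = 14
  x1, x2, s1, s2, s3, s4 ≥ 0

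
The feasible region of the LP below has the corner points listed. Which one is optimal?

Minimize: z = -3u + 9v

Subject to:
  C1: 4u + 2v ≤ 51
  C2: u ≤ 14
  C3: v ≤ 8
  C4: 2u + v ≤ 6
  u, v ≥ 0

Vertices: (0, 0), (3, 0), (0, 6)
(3, 0) with z = -9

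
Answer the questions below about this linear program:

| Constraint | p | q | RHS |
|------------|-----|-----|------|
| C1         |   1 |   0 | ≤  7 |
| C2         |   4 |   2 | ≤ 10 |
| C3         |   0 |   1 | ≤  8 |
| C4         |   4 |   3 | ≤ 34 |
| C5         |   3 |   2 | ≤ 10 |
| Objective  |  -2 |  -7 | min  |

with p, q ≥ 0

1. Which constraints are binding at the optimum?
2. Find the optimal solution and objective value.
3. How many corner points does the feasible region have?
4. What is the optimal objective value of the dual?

1. C2, C5, p ≥ 0
2. p = 0, q = 5, z = -35
3. 3
4. -35 (by strong duality, equal to the primal optimum)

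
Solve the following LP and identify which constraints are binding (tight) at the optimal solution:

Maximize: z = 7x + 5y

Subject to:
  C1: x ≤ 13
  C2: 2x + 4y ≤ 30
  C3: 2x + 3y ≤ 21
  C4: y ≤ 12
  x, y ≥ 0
Optimal: x = 10.5, y = 0
Slack at optimum:
  C1: slack = 2.5
  C2: slack = 9
  C3: slack = 0 (binding)
  C4: slack = 12
  x ≥ 0: x = 10.5
  y ≥ 0: y = 0 (binding)
Binding constraints: C3, y ≥ 0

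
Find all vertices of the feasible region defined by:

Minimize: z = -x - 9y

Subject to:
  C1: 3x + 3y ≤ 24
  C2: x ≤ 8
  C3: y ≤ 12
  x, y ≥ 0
Each vertex is the intersection of two constraint boundaries that also satisfies all remaining constraints:
  x = 0 and y = 0 → (0, 0)
  3x + 3y = 24 and x = 8 → (8, 0)
  3x + 3y = 24 and x = 0 → (0, 8)

Vertices: (0, 0), (8, 0), (0, 8)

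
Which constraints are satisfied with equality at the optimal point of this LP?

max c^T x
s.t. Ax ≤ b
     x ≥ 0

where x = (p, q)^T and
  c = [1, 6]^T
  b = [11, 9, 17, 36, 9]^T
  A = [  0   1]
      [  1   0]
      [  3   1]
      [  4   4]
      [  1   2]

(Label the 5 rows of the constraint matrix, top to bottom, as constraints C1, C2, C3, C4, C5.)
Optimal: p = 0, q = 4.5
Slack at optimum:
  C1: slack = 6.5
  C2: slack = 9
  C3: slack = 12.5
  C4: slack = 18
  C5: slack = 0 (binding)
  p ≥ 0: p = 0 (binding)
  q ≥ 0: q = 4.5
Binding constraints: C5, p ≥ 0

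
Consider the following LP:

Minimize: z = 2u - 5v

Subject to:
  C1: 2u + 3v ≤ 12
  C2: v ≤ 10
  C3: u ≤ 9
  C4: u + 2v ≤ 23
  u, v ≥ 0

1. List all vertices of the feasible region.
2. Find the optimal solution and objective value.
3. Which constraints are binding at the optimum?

1. (0, 0), (6, 0), (0, 4)
2. u = 0, v = 4, z = -20
3. C1, u ≥ 0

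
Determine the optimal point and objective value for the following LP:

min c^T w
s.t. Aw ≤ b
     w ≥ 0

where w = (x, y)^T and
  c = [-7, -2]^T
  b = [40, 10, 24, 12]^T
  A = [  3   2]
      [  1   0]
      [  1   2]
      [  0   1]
x = 10, y = 5, z = -80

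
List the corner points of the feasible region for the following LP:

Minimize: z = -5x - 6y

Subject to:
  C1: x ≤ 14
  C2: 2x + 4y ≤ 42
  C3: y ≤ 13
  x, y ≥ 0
Each vertex is the intersection of two constraint boundaries that also satisfies all remaining constraints:
  x = 0 and y = 0 → (0, 0)
  x = 14 and y = 0 → (14, 0)
  x = 14 and 2x + 4y = 42 → (14, 3.5)
  2x + 4y = 42 and x = 0 → (0, 10.5)

Vertices: (0, 0), (14, 0), (14, 3.5), (0, 10.5)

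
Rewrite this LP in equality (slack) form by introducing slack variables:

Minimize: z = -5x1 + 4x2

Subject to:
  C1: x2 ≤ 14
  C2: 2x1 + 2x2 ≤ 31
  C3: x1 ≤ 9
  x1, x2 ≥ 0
min z = -5x1 + 4x2

s.t.
  x2 + s1 = 14
  2x1 + 2x2 + s2 = 31
  x1 + s3 = 9
  x1, x2, s1, s2, s3 ≥ 0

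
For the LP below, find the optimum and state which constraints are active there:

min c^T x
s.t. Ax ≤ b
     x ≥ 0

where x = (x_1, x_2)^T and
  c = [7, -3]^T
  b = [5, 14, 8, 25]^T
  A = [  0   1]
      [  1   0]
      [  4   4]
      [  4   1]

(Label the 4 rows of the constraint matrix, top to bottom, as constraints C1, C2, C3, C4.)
Optimal: x_1 = 0, x_2 = 2
Binding: C3, x_1 ≥ 0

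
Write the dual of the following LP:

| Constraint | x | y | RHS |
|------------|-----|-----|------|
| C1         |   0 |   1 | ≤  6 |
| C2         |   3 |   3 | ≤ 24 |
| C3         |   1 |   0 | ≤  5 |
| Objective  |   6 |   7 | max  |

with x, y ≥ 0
Minimize: z = 6y1 + 24y2 + 5y3

Subject to:
  C1: -3y2 - y3 ≤ -6
  C2: -y1 - 3y2 ≤ -7
  y1, y2, y3 ≥ 0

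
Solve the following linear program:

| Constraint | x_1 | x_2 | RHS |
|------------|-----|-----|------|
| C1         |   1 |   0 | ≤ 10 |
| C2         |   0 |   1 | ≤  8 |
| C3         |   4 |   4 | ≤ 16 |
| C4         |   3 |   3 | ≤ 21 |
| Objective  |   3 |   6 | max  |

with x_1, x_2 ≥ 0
Each vertex is the intersection of two constraint boundaries that also satisfies all remaining constraints:
  x_1 = 0 and x_2 = 0 → (0, 0)
  4x_1 + 4x_2 = 16 and x_2 = 0 → (4, 0)
  4x_1 + 4x_2 = 16 and x_1 = 0 → (0, 4)

Evaluating z = 3x_1 + 6x_2 at each vertex:
  (0, 0): z = 0
  (4, 0): z = 12
  (0, 4): z = 24

The maximum is at (0, 4) with z = 24.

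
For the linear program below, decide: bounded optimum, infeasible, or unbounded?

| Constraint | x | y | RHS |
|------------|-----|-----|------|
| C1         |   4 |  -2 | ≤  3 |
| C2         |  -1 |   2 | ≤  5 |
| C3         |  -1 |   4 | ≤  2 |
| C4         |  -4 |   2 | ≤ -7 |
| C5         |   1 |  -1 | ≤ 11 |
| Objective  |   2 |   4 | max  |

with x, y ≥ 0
C1 requires 4x - 2y ≤ 3, while C4 (-4x + 2y ≤ -7) is equivalent to 4x - 2y ≥ 7. Together they would need 7 ≤ 4x - 2y ≤ 3, which is impossible since 7 > 3. No point satisfies all constraints.

The feasible region is empty; the LP is infeasible.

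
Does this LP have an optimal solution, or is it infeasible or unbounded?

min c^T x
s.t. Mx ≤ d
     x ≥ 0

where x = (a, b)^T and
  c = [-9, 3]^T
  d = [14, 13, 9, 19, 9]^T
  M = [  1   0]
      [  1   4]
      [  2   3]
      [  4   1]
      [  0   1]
The point (4.5, 0) satisfies every constraint, so the LP is feasible; the constraints give a ≤ 14 and b ≤ 9, which with a, b ≥ 0 keep the feasible region inside a bounded box. A feasible, bounded LP attains a finite optimum at a vertex.

Evaluating z = -9a + 3b at each vertex:
  (0, 0): z = 0
  (4.5, 0): z = -40.5
  (0, 3): z = 9

The LP has an optimal solution: (4.5, 0) with z = -40.5.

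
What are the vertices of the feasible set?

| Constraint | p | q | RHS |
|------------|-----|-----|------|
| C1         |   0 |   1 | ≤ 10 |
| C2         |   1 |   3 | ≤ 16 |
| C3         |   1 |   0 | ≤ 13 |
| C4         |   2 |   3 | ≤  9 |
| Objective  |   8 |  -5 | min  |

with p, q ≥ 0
Each vertex is the intersection of two constraint boundaries that also satisfies all remaining constraints:
  p = 0 and q = 0 → (0, 0)
  2p + 3q = 9 and q = 0 → (4.5, 0)
  2p + 3q = 9 and p = 0 → (0, 3)

Vertices: (0, 0), (4.5, 0), (0, 3)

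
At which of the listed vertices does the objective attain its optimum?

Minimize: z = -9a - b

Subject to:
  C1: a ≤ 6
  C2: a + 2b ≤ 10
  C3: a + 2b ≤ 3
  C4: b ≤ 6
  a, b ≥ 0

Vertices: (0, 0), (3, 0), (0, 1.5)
Evaluating z = -9a - b at each vertex:
  (0, 0): z = 0
  (3, 0): z = -27
  (0, 1.5): z = -1.5

The smallest value is z = -27, attained at (3, 0).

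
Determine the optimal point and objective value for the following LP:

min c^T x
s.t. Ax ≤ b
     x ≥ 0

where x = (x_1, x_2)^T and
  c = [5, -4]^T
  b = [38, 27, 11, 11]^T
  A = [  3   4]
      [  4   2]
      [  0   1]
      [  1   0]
Each vertex is the intersection of two constraint boundaries that also satisfies all remaining constraints:
  x_1 = 0 and x_2 = 0 → (0, 0)
  4x_1 + 2x_2 = 27 and x_2 = 0 → (6.75, 0)
  3x_1 + 4x_2 = 38 and 4x_1 + 2x_2 = 27 → (3.2, 7.1)
  3x_1 + 4x_2 = 38 and x_1 = 0 → (0, 9.5)

Evaluating z = 5x_1 - 4x_2 at each vertex:
  (0, 0): z = 0
  (6.75, 0): z = 33.75
  (3.2, 7.1): z = -12.4
  (0, 9.5): z = -38

The minimum is at (0, 9.5) with z = -38.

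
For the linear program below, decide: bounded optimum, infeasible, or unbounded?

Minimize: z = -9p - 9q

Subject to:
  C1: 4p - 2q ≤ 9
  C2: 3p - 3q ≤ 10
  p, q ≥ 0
Feasible point: (0, 0) satisfies every constraint, so the LP is feasible.
Direction d = (0, 1): for each constraint row a, a·d ≤ 0 —
  (4)(0) + (-2)(1) = -2 ≤ 0
  (3)(0) + (-3)(1) = -3 ≤ 0
and d ≥ 0, so (0, 0) + t·d stays feasible for every t ≥ 0. Along this ray z = -9p - 9q changes by -9 per unit t, so z → −∞.

Unbounded — the objective can decrease without bound over the feasible region.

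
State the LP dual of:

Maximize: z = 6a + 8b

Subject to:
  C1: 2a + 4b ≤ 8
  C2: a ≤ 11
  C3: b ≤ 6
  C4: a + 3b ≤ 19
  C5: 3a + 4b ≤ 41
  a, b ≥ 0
Minimize: z = 8y1 + 11y2 + 6y3 + 19y4 + 41y5

Subject to:
  C1: -2y1 - y2 - y4 - 3y5 ≤ -6
  C2: -4y1 - y3 - 3y4 - 4y5 ≤ -8
  y1, y2, y3, y4, y5 ≥ 0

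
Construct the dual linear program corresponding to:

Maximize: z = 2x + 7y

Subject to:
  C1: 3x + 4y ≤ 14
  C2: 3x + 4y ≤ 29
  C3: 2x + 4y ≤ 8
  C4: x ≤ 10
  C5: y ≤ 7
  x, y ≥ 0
Minimize: z = 14y1 + 29y2 + 8y3 + 10y4 + 7y5

Subject to:
  C1: -3y1 - 3y2 - 2y3 - y4 ≤ -2
  C2: -4y1 - 4y2 - 4y3 - y5 ≤ -7
  y1, y2, y3, y4, y5 ≥ 0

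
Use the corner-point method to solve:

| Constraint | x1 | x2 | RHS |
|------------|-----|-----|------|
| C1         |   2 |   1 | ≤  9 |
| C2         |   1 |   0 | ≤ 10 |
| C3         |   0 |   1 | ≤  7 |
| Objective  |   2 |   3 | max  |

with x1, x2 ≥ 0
Each vertex is the intersection of two constraint boundaries that also satisfies all remaining constraints:
  x1 = 0 and x2 = 0 → (0, 0)
  2x1 + x2 = 9 and x2 = 0 → (4.5, 0)
  2x1 + x2 = 9 and x2 = 7 → (1, 7)
  x2 = 7 and x1 = 0 → (0, 7)

Evaluating z = 2x1 + 3x2 at each vertex:
  (0, 0): z = 0
  (4.5, 0): z = 9
  (1, 7): z = 23
  (0, 7): z = 21

The maximum is at (1, 7) with z = 23.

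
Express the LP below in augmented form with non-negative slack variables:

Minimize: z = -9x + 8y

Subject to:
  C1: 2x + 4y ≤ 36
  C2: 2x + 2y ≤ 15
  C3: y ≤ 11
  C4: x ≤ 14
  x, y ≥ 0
min z = -9x + 8y

s.t.
  2x + 4y + s1 = 36
  2x + 2y + s2 = 15
  y + s3 = 11
  x + s4 = 14
  x, y, s1, s2, s3, s4 ≥ 0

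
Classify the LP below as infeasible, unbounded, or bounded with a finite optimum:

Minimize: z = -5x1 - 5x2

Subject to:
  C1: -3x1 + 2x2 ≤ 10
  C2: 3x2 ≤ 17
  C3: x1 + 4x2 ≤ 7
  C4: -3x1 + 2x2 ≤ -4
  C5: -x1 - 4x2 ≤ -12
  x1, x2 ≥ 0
C3 requires x1 + 4x2 ≤ 7, while C5 (-x1 - 4x2 ≤ -12) is equivalent to x1 + 4x2 ≥ 12. Together they would need 12 ≤ x1 + 4x2 ≤ 7, which is impossible since 12 > 7. No point satisfies all constraints.

The feasible region is empty; the LP is infeasible.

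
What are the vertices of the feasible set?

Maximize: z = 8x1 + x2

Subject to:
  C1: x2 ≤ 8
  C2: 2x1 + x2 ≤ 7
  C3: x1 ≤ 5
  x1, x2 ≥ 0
Each vertex is the intersection of two constraint boundaries that also satisfies all remaining constraints:
  x1 = 0 and x2 = 0 → (0, 0)
  2x1 + x2 = 7 and x2 = 0 → (3.5, 0)
  2x1 + x2 = 7 and x1 = 0 → (0, 7)

Vertices: (0, 0), (3.5, 0), (0, 7)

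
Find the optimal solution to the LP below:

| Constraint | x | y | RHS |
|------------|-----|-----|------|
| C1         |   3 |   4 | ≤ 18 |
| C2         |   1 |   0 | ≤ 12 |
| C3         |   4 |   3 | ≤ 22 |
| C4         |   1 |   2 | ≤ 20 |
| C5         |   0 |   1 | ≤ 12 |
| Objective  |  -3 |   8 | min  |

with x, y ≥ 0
x = 5.5, y = 0, z = -16.5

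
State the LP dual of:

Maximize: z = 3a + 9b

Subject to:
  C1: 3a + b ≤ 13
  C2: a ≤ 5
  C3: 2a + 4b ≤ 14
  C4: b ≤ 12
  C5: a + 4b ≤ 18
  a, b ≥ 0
Minimize: z = 13y1 + 5y2 + 14y3 + 12y4 + 18y5

Subject to:
  C1: -3y1 - y2 - 2y3 - y5 ≤ -3
  C2: -y1 - 4y3 - y4 - 4y5 ≤ -9
  y1, y2, y3, y4, y5 ≥ 0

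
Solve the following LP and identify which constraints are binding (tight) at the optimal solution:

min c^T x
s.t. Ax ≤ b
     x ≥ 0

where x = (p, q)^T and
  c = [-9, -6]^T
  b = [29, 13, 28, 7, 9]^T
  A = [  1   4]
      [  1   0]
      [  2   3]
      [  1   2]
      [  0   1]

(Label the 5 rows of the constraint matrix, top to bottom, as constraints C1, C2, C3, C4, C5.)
Optimal: p = 7, q = 0
Slack at optimum:
  C1: slack = 22
  C2: slack = 6
  C3: slack = 14
  C4: slack = 0 (binding)
  C5: slack = 9
  p ≥ 0: p = 7
  q ≥ 0: q = 0 (binding)
Binding constraints: C4, q ≥ 0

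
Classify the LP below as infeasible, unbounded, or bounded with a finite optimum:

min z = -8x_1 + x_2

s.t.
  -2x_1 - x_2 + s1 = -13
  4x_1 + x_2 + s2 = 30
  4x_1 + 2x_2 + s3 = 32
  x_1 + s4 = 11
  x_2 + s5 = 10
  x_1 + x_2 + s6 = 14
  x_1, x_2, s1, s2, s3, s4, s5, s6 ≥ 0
The point (7.5, 0) satisfies every constraint, so the LP is feasible; the constraints give x_1 ≤ 11 and x_2 ≤ 10, which with x_1, x_2 ≥ 0 keep the feasible region inside a bounded box. A feasible, bounded LP attains a finite optimum at a vertex.

The LP has an optimal solution: (7.5, 0) with z = -60.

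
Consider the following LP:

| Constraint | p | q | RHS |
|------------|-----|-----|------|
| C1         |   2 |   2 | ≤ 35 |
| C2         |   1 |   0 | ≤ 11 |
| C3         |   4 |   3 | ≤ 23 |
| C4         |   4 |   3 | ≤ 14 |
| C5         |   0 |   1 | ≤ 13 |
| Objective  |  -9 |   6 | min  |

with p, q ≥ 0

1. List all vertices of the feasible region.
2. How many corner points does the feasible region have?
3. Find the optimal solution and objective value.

1. (0, 0), (3.5, 0), (0, 4.667)
2. 3
3. p = 3.5, q = 0, z = -31.5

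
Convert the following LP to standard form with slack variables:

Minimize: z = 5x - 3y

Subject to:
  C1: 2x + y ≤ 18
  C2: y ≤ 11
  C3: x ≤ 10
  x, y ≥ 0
min z = 5x - 3y

s.t.
  2x + y + s1 = 18
  y + s2 = 11
  x + s3 = 10
  x, y, s1, s2, s3 ≥ 0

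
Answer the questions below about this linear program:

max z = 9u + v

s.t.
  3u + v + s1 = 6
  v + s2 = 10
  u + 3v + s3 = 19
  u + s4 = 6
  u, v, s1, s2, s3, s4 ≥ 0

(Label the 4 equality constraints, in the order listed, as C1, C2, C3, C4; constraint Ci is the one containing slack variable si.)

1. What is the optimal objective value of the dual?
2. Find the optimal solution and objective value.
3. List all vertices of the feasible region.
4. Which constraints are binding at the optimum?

1. 18 (by strong duality, equal to the primal optimum)
2. u = 2, v = 0, z = 18
3. (0, 0), (2, 0), (0, 6)
4. C1, v ≥ 0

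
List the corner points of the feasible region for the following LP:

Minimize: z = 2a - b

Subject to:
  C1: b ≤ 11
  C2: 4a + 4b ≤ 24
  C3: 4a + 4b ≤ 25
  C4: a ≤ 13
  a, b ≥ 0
Each vertex is the intersection of two constraint boundaries that also satisfies all remaining constraints:
  a = 0 and b = 0 → (0, 0)
  4a + 4b = 24 and b = 0 → (6, 0)
  4a + 4b = 24 and a = 0 → (0, 6)

Vertices: (0, 0), (6, 0), (0, 6)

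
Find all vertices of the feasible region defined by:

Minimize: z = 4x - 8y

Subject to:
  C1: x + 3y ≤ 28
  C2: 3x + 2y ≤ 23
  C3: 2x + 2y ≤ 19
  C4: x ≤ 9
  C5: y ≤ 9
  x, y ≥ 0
Each vertex is the intersection of two constraint boundaries that also satisfies all remaining constraints:
  x = 0 and y = 0 → (0, 0)
  3x + 2y = 23 and y = 0 → (7.667, 0)
  3x + 2y = 23 and 2x + 2y = 19 → (4, 5.5)
  2x + 2y = 19 and y = 9 → (0.5, 9)
  y = 9 and x = 0 → (0, 9)

Vertices: (0, 0), (7.667, 0), (4, 5.5), (0.5, 9), (0, 9)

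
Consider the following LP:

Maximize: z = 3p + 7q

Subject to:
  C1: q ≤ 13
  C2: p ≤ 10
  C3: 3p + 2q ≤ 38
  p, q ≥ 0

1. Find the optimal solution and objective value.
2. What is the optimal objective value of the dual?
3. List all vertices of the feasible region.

1. p = 4, q = 13, z = 103
2. 103 (by strong duality, equal to the primal optimum)
3. (0, 0), (10, 0), (10, 4), (4, 13), (0, 13)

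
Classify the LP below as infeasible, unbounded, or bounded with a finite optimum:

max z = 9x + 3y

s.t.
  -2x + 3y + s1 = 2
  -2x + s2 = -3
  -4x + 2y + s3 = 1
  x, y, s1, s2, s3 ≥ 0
Feasible point: (2, 0) satisfies every constraint, so the LP is feasible.
Direction d = (1, 0): for each constraint row a, a·d ≤ 0 —
  (-2)(1) + (3)(0) = -2 ≤ 0
  (-2)(1) + (0)(0) = -2 ≤ 0
  (-4)(1) + (2)(0) = -4 ≤ 0
and d ≥ 0, so (2, 0) + t·d stays feasible for every t ≥ 0. Along this ray z = 9x + 3y changes by 9 per unit t, so z → +∞.

Unbounded — the objective can increase without bound over the feasible region.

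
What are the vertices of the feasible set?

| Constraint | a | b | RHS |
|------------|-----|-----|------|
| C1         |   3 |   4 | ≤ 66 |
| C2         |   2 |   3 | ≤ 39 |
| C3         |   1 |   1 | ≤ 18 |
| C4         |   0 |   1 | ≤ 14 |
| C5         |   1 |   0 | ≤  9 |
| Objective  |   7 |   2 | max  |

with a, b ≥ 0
Each vertex is the intersection of two constraint boundaries that also satisfies all remaining constraints:
  a = 0 and b = 0 → (0, 0)
  a = 9 and b = 0 → (9, 0)
  2a + 3b = 39 and a = 9 → (9, 7)
  2a + 3b = 39 and a = 0 → (0, 13)

Vertices: (0, 0), (9, 0), (9, 7), (0, 13)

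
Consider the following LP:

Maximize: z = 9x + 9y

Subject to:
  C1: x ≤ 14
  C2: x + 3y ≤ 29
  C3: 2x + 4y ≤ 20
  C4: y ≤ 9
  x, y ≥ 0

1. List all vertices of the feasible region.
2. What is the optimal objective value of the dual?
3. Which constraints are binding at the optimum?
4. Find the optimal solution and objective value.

1. (0, 0), (10, 0), (0, 5)
2. 90 (by strong duality, equal to the primal optimum)
3. C3, y ≥ 0
4. x = 10, y = 0, z = 90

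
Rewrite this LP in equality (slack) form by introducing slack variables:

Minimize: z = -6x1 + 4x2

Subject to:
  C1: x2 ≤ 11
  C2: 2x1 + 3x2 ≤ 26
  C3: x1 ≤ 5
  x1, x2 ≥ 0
min z = -6x1 + 4x2

s.t.
  x2 + s1 = 11
  2x1 + 3x2 + s2 = 26
  x1 + s3 = 5
  x1, x2, s1, s2, s3 ≥ 0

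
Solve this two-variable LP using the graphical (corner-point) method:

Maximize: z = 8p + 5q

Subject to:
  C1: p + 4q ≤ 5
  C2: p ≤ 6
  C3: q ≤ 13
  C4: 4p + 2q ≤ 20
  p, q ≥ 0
p = 5, q = 0, z = 40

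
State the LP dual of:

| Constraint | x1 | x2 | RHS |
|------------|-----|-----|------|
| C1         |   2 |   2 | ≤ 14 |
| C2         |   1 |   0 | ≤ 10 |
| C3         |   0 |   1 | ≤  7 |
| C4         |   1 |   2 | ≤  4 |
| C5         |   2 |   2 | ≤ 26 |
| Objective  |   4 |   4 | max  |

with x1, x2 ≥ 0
Minimize: z = 14y1 + 10y2 + 7y3 + 4y4 + 26y5

Subject to:
  C1: -2y1 - y2 - y4 - 2y5 ≤ -4
  C2: -2y1 - y3 - 2y4 - 2y5 ≤ -4
  y1, y2, y3, y4, y5 ≥ 0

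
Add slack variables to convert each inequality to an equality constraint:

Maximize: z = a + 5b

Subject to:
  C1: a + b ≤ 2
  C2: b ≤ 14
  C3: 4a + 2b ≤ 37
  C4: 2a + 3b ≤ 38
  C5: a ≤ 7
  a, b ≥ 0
max z = a + 5b

s.t.
  a + b + s1 = 2
  b + s2 = 14
  4a + 2b + s3 = 37
  2a + 3b + s4 = 38
  a + s5 = 7
  a, b, s1, s2, s3, s4, s5 ≥ 0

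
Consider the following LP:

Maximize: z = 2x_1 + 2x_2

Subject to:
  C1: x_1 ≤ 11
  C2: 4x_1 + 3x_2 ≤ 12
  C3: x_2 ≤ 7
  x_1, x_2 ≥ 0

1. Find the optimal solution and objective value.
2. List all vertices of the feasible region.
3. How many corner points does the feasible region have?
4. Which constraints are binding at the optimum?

1. x_1 = 0, x_2 = 4, z = 8
2. (0, 0), (3, 0), (0, 4)
3. 3
4. C2, x_1 ≥ 0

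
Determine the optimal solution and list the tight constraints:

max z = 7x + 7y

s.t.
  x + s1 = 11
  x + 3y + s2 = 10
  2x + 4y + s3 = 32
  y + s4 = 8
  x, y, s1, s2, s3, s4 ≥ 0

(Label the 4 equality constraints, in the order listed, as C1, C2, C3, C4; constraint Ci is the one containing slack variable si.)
Optimal: x = 10, y = 0
Slack at optimum:
  C1: slack = 1
  C2: slack = 0 (binding)
  C3: slack = 12
  C4: slack = 8
  x ≥ 0: x = 10
  y ≥ 0: y = 0 (binding)
Binding constraints: C2, y ≥ 0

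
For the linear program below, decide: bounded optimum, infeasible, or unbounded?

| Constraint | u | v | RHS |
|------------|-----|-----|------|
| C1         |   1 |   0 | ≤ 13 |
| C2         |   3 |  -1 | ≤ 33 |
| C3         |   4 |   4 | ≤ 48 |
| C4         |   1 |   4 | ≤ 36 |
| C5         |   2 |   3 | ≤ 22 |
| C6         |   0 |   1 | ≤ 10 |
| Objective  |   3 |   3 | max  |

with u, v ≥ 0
The point (11, 0) satisfies every constraint, so the LP is feasible; the constraints give u ≤ 13 and v ≤ 10, which with u, v ≥ 0 keep the feasible region inside a bounded box. A feasible, bounded LP attains a finite optimum at a vertex.

The LP has an optimal solution: (11, 0) with z = 33.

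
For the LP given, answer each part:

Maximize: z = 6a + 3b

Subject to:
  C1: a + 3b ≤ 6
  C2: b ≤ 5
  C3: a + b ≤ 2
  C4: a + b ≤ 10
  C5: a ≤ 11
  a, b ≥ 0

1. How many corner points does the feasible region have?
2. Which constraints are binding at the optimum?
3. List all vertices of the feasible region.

1. 3
2. C3, b ≥ 0
3. (0, 0), (2, 0), (0, 2)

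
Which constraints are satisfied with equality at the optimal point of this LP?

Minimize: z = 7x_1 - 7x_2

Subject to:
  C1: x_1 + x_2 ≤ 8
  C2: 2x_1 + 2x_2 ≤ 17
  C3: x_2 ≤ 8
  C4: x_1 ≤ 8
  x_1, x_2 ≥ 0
Optimal: x_1 = 0, x_2 = 8
Binding: C1, C3, x_1 ≥ 0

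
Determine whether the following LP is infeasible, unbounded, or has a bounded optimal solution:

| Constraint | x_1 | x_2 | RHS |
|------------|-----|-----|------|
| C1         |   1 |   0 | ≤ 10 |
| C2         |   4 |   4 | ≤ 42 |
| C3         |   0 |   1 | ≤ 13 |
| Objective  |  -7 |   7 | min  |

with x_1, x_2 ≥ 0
The point (10, 0) satisfies every constraint, so the LP is feasible; the constraints give x_1 ≤ 10 and x_2 ≤ 13, which with x_1, x_2 ≥ 0 keep the feasible region inside a bounded box. A feasible, bounded LP attains a finite optimum at a vertex.

Evaluating z = -7x_1 + 7x_2 at each vertex:
  (0, 0): z = 0
  (10, 0): z = -70
  (10, 0.5): z = -66.5
  (0, 10.5): z = 73.5

The LP has an optimal solution: (10, 0) with z = -70.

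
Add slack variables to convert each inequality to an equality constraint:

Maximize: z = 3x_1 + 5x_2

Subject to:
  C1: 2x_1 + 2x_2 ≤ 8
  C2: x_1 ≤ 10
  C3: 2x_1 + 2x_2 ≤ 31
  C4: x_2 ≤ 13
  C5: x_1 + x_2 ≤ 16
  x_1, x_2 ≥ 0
max z = 3x_1 + 5x_2

s.t.
  2x_1 + 2x_2 + s1 = 8
  x_1 + s2 = 10
  2x_1 + 2x_2 + s3 = 31
  x_2 + s4 = 13
  x_1 + x_2 + s5 = 16
  x_1, x_2, s1, s2, s3, s4, s5 ≥ 0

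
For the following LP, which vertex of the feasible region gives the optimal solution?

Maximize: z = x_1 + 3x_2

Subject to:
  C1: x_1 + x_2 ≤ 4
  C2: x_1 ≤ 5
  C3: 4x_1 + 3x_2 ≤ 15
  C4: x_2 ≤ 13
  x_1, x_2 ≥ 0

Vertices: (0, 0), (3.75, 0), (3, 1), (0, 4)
Evaluating z = x_1 + 3x_2 at each vertex:
  (0, 0): z = 0
  (3.75, 0): z = 3.75
  (3, 1): z = 6
  (0, 4): z = 12

The largest value is z = 12, attained at (0, 4).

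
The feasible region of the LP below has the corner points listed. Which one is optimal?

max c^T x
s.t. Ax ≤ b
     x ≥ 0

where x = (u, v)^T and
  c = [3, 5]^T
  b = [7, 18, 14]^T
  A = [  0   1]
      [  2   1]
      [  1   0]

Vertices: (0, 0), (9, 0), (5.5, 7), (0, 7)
(5.5, 7) with z = 51.5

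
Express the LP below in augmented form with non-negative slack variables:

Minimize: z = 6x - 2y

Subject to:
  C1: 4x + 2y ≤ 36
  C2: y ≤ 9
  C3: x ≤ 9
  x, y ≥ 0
min z = 6x - 2y

s.t.
  4x + 2y + s1 = 36
  y + s2 = 9
  x + s3 = 9
  x, y, s1, s2, s3 ≥ 0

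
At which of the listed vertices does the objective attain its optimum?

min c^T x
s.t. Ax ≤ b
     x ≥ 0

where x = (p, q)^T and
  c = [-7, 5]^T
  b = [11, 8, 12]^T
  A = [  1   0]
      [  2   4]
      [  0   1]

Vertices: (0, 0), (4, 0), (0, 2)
Evaluating z = -7p + 5q at each vertex:
  (0, 0): z = 0
  (4, 0): z = -28
  (0, 2): z = 10

The smallest value is z = -28, attained at (4, 0).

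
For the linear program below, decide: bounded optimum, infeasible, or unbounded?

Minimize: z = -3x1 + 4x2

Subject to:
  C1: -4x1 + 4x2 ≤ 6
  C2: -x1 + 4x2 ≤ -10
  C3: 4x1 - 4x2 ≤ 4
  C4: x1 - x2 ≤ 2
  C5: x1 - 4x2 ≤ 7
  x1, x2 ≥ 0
C5 requires x1 - 4x2 ≤ 7, while C2 (-x1 + 4x2 ≤ -10) is equivalent to x1 - 4x2 ≥ 10. Together they would need 10 ≤ x1 - 4x2 ≤ 7, which is impossible since 10 > 7. No point satisfies all constraints.

Infeasible — the constraint set is empty.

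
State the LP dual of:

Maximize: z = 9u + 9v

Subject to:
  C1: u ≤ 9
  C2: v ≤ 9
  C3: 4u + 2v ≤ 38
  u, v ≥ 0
Minimize: z = 9y1 + 9y2 + 38y3

Subject to:
  C1: -y1 - 4y3 ≤ -9
  C2: -y2 - 2y3 ≤ -9
  y1, y2, y3 ≥ 0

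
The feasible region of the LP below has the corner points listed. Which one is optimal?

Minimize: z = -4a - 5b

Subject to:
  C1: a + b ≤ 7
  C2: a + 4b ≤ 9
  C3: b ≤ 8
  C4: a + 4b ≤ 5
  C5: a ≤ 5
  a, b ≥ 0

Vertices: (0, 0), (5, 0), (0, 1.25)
(5, 0) with z = -20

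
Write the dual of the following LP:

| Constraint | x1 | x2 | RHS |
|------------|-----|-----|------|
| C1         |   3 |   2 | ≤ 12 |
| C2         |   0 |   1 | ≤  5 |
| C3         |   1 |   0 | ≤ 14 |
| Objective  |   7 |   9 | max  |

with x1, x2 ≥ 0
Minimize: z = 12y1 + 5y2 + 14y3

Subject to:
  C1: -3y1 - y3 ≤ -7
  C2: -2y1 - y2 ≤ -9
  y1, y2, y3 ≥ 0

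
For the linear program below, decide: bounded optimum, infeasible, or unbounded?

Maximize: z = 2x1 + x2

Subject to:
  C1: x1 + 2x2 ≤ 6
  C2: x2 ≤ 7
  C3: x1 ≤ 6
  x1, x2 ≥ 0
The point (6, 0) satisfies every constraint, so the LP is feasible; the constraints give x1 ≤ 6 and x2 ≤ 7, which with x1, x2 ≥ 0 keep the feasible region inside a bounded box. A feasible, bounded LP attains a finite optimum at a vertex.

Evaluating z = 2x1 + x2 at each vertex:
  (0, 0): z = 0
  (6, 0): z = 12
  (0, 3): z = 3

Bounded optimum: z* = 12 at (6, 0).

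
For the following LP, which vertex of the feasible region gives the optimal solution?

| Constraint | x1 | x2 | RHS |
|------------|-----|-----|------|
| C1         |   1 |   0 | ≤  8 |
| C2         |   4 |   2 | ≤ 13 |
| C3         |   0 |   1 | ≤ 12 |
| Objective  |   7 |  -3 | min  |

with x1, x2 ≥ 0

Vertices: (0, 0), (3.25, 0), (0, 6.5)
Evaluating z = 7x1 - 3x2 at each vertex:
  (0, 0): z = 0
  (3.25, 0): z = 22.75
  (0, 6.5): z = -19.5

The smallest value is z = -19.5, attained at (0, 6.5).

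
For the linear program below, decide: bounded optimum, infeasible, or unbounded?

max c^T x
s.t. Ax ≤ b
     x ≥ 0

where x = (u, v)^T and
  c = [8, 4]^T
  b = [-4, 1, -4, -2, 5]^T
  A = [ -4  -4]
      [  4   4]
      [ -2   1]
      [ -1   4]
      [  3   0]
One constraint requires 4u + 4v ≤ 1, while the constraint -4u - 4v ≤ -4 is equivalent to 4u + 4v ≥ 4. Together they would need 4 ≤ 4u + 4v ≤ 1, which is impossible since 4 > 1. No point satisfies all constraints.

Infeasible: no point satisfies all constraints simultaneously.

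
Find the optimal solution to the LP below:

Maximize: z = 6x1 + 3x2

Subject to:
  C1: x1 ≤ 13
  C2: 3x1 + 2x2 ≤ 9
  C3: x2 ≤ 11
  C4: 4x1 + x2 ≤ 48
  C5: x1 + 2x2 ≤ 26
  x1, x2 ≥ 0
x1 = 3, x2 = 0, z = 18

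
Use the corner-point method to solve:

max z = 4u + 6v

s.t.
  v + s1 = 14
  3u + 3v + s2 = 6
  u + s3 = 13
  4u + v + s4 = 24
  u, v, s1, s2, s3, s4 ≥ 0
u = 0, v = 2, z = 12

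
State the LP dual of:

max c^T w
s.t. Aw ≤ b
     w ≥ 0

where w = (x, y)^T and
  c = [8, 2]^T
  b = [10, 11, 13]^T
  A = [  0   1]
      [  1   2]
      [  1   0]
Minimize: z = 10y1 + 11y2 + 13y3

Subject to:
  C1: -y2 - y3 ≤ -8
  C2: -y1 - 2y2 ≤ -2
  y1, y2, y3 ≥ 0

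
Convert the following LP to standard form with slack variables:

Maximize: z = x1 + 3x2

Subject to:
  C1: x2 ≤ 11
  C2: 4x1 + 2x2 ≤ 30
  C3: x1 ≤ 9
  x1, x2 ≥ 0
max z = x1 + 3x2

s.t.
  x2 + s1 = 11
  4x1 + 2x2 + s2 = 30
  x1 + s3 = 9
  x1, x2, s1, s2, s3 ≥ 0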